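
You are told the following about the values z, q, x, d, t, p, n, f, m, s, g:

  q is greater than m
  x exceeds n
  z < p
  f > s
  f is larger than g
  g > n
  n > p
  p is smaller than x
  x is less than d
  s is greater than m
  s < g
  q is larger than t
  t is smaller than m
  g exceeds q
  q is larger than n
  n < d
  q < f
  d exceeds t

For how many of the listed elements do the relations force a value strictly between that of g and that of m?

2

The relations place m below g. An element lies strictly between them when it is forced above m and also forced below g.
Above m: {s, q, f}. Below g: {z, p, t, n, s, q}.
Intersection: {s, q} — 2.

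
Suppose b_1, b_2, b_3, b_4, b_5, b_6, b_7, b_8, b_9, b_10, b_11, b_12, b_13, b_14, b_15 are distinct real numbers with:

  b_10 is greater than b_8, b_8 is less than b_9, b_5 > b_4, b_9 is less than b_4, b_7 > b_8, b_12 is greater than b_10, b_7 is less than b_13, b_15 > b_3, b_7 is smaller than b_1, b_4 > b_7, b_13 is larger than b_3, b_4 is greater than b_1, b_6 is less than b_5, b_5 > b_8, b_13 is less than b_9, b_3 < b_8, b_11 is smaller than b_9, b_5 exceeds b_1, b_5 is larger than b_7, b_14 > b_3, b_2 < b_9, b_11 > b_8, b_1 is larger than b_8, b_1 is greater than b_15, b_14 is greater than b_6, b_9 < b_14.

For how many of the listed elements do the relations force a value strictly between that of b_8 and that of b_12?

1

Chaining upward from b_8 reaches: b_7, b_13, b_1, b_11, b_9, b_10, b_4, b_5, b_14.
Chaining downward from b_12 reaches: b_3, b_10.
Strictly between b_8 and b_12 are those in both lists: b_10 — 1 element.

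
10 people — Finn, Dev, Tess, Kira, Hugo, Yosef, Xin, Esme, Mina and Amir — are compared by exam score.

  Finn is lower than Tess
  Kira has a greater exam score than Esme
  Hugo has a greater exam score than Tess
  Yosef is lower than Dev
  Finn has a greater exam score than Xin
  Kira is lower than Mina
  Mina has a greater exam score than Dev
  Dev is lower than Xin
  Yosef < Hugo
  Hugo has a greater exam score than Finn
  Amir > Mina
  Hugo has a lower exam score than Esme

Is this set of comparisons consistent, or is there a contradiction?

Every relation is compatible with Yosef < Dev < Xin < Finn < Tess < Hugo < Esme < Kira < Mina < Amir; the set is consistent.

consistent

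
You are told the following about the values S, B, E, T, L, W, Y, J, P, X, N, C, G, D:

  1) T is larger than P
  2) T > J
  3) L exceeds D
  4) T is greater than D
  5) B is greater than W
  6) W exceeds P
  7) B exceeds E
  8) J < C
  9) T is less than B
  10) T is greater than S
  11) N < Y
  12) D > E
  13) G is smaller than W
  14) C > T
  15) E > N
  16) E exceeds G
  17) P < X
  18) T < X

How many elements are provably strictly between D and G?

Chaining upward from G reaches: E, W, T, B, L, X, C.
Chaining downward from D reaches: N, E.
Strictly between G and D are those in both lists: E — 1 element.

1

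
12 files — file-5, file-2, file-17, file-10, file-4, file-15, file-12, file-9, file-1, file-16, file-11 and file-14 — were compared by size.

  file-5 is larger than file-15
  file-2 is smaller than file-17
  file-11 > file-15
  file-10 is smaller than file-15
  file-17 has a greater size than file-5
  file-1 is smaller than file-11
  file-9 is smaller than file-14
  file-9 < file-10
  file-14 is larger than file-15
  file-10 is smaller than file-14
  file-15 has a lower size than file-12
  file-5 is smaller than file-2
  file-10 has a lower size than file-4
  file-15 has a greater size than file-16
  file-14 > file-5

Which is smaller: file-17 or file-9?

file-9

Following the relations from file-9: file-9 < file-10 < file-15 < file-5 < file-2 < file-17.
So file-9 < file-17; file-9 is the smaller of the two.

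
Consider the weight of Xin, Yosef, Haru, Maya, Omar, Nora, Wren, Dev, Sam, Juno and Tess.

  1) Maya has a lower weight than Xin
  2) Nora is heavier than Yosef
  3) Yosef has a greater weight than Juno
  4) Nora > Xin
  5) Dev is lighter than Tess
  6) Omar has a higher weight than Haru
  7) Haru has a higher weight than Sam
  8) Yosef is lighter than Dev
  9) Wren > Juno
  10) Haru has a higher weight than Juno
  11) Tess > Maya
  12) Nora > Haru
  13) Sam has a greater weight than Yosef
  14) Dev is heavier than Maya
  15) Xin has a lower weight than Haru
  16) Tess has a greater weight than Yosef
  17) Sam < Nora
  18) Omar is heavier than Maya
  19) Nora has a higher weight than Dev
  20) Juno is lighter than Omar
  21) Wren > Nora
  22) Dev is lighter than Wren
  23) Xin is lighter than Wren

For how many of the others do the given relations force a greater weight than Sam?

4

From Sam the given relations immediately reach Haru, Nora.
From those, Omar, Wren — 4 in total.
No other element is forced above Sam by the given relations, so the count is 4.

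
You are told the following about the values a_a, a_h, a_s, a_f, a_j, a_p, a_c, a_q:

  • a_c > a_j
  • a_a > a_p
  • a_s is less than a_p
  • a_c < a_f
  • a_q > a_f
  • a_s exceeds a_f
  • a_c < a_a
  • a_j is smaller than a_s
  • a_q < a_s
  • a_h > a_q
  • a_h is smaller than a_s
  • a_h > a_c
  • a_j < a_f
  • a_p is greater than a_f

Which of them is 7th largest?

The consecutive relations fix a unique order: a_j < a_c < a_f < a_q < a_h < a_s < a_p < a_a.
The 7th largest is a_c.

a_c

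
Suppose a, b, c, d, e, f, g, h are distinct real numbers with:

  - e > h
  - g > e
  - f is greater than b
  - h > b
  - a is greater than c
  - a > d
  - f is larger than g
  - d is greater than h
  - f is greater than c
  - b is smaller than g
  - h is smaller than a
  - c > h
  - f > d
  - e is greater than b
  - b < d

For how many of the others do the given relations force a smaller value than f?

From f the given relations immediately reach b, d, c, g.
From those, h, e — 6 in total.
No other element is forced below f by the given relations, so the count is 6.

6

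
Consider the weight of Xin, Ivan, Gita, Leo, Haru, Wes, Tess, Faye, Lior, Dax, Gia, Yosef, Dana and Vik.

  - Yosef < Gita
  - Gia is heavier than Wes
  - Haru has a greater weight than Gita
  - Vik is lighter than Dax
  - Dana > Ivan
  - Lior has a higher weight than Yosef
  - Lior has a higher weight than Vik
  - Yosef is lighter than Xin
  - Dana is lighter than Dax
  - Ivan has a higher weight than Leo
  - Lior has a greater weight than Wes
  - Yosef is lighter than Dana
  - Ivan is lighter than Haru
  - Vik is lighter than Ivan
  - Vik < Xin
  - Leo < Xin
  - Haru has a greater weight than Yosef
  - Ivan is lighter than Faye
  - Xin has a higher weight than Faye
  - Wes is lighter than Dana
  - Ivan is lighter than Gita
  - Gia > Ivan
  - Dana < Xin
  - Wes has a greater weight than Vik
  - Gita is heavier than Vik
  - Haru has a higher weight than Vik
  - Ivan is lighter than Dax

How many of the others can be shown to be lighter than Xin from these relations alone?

From Xin the given relations immediately reach Vik, Leo, Yosef, Faye, Dana.
From those, Wes, Ivan — 7 in total.
No other element is forced below Xin by the given relations, so the count is 7.

7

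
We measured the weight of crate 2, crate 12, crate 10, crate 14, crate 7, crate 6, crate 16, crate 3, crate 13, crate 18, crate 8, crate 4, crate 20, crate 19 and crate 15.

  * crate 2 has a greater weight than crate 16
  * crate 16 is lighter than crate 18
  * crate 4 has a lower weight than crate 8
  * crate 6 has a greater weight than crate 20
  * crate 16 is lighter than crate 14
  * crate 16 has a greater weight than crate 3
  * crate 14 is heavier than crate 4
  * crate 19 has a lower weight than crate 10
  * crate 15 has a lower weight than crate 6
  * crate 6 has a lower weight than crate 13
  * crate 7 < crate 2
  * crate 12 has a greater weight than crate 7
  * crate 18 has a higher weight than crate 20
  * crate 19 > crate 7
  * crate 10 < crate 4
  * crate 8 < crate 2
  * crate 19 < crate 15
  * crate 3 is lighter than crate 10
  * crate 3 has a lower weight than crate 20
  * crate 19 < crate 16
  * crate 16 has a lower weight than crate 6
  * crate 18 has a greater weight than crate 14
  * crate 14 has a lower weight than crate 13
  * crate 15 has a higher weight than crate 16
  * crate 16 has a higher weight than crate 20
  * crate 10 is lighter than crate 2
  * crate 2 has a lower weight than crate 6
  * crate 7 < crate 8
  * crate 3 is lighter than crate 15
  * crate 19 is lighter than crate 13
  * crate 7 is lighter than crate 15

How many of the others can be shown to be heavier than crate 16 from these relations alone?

6

From crate 16 the given relations immediately reach crate 15, crate 2, crate 14, crate 18, crate 6.
From those, crate 13 — 6 in total.
No other element is forced above crate 16 by the given relations, so the count is 6.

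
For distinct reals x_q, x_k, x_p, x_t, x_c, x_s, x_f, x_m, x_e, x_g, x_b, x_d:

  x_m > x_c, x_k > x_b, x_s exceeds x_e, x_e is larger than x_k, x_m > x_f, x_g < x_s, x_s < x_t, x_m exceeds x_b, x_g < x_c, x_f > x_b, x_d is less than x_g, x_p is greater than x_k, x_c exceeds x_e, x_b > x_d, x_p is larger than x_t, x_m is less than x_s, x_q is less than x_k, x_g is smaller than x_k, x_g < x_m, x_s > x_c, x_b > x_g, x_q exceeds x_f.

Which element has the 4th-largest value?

x_m

Piecing the relations together gives one ordering: x_d < x_g < x_b < x_f < x_q < x_k < x_e < x_c < x_m < x_s < x_t < x_p.
Counting 4 from the largest end gives x_m.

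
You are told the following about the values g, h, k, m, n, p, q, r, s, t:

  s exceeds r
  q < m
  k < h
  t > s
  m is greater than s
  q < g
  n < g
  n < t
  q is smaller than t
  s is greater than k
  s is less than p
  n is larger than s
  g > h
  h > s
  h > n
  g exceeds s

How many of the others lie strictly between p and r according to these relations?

1

The relations place r below p. An element lies strictly between them when it is forced above r and also forced below p.
Above r: {s, n, h, t, g, m}. Below p: {k, s}.
Intersection: {s} — 1.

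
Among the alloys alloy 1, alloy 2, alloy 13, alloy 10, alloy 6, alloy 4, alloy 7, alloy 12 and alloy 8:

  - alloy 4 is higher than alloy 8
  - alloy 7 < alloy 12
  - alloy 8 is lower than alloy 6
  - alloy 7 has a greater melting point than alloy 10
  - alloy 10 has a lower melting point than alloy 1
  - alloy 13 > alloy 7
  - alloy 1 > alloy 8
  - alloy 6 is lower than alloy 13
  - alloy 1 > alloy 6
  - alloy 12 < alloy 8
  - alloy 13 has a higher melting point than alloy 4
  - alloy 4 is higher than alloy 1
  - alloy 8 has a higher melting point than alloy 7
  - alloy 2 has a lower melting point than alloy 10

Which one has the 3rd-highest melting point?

alloy 1

The consecutive relations fix a unique order: alloy 2 < alloy 10 < alloy 7 < alloy 12 < alloy 8 < alloy 6 < alloy 1 < alloy 4 < alloy 13.
Counting 3 from the largest end gives alloy 1.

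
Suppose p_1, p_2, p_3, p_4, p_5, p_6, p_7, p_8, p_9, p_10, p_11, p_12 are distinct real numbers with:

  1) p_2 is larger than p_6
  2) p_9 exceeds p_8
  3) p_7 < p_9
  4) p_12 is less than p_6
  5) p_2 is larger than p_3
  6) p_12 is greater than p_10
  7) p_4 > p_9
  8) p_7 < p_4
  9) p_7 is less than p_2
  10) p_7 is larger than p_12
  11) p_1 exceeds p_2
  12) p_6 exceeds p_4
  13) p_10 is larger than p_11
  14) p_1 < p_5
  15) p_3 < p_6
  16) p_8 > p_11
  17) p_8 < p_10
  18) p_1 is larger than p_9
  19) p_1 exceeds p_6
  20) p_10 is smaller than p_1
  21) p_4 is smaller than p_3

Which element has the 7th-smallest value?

p_4

Chaining the given pairs: p_11 < p_8 < p_10 < p_12 < p_7 < p_9 < p_4 < p_3 < p_6 < p_2 < p_1 < p_5.
Counting 7 from the smallest end gives p_4.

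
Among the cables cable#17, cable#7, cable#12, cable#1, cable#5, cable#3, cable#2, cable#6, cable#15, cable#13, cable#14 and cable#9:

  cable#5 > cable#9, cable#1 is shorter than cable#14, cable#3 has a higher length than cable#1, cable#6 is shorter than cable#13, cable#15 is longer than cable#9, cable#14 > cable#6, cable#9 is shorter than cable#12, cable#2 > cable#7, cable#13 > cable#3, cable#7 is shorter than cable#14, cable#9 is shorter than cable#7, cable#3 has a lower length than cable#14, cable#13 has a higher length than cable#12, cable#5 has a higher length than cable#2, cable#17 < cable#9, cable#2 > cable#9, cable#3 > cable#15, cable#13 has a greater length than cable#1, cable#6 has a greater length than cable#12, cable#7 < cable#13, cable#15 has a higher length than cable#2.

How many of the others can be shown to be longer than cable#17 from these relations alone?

10

Directly above cable#17: cable#9.
One step further: cable#7, cable#2, cable#12, cable#5, cable#15 (6 so far).
One step further: cable#6, cable#3, cable#14, cable#13 (10 so far).
Nothing else is reachable above cable#17; 10 in all.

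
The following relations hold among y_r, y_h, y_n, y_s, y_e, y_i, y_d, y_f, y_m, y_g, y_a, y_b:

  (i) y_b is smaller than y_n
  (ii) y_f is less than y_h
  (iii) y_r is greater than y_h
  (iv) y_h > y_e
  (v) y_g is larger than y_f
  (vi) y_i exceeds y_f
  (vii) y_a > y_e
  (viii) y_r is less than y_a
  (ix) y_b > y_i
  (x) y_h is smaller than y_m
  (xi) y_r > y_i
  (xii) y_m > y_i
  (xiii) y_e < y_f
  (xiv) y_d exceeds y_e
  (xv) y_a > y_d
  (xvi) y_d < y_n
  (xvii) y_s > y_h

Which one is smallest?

y_f is not least since y_e < y_f; y_i is not least since y_f < y_i; y_h is not least since y_e < y_h; y_d is not least since y_e < y_d; y_r is not least since y_i < y_r; y_g is not least since y_f < y_g; y_m is not least since y_i < y_m; y_b is not least since y_i < y_b; y_a is not least since y_d < y_a; y_n is not least since y_d < y_n; y_s is not least since y_h < y_s.
Only y_e has nothing below it, so y_e is the smallest.

y_e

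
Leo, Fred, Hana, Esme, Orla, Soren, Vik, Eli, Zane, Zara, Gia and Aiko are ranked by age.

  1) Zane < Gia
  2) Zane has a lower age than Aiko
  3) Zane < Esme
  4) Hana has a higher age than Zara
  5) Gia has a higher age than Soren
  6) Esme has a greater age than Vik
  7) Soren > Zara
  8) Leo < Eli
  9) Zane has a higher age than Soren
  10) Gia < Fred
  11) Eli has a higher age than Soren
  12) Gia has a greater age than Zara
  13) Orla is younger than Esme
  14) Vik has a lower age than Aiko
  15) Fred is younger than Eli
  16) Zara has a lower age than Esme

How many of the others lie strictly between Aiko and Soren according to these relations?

Chaining upward from Soren reaches: Zane, Gia, Fred, Esme, Eli.
Chaining downward from Aiko reaches: Zara, Vik, Zane.
Strictly between Soren and Aiko are those in both lists: Zane — 1 element.

1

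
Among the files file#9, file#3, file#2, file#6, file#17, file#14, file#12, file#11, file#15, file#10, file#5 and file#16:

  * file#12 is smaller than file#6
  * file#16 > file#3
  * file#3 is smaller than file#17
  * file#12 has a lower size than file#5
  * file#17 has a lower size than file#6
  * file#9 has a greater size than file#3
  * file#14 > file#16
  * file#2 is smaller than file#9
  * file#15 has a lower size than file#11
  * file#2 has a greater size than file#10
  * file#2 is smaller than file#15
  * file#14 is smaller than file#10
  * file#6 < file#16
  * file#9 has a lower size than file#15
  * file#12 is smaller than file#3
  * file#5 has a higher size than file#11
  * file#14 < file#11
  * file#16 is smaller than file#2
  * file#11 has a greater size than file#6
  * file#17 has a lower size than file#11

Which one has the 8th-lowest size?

file#2

Piecing the relations together gives one ordering: file#12 < file#3 < file#17 < file#6 < file#16 < file#14 < file#10 < file#2 < file#9 < file#15 < file#11 < file#5.
Counting 8 from the smallest end gives file#2.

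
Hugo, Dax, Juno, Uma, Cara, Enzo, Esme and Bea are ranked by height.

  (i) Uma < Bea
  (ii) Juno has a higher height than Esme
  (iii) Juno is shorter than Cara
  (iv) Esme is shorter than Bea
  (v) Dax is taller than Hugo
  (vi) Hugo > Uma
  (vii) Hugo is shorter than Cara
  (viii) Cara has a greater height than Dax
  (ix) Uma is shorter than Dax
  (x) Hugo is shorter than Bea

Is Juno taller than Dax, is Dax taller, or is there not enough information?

undetermined

Following every chain through Juno: above Juno we get Cara; below Juno we get Esme.
Dax is not reached, and no chain runs the other way from Dax to Juno.
So the given relations leave the order of Juno and Dax undetermined.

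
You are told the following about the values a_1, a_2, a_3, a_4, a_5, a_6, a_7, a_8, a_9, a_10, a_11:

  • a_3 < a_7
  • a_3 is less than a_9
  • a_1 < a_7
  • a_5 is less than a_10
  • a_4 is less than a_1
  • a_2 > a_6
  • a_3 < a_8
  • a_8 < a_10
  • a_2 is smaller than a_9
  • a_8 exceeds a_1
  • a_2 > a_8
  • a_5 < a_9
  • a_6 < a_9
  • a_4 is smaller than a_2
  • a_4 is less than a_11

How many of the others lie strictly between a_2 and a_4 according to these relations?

The relations place a_4 below a_2. An element lies strictly between them when it is forced above a_4 and also forced below a_2.
Above a_4: {a_1, a_8, a_11, a_10, a_9, a_7}. Below a_2: {a_3, a_1, a_8, a_6}.
Intersection: {a_1, a_8} — 2.

2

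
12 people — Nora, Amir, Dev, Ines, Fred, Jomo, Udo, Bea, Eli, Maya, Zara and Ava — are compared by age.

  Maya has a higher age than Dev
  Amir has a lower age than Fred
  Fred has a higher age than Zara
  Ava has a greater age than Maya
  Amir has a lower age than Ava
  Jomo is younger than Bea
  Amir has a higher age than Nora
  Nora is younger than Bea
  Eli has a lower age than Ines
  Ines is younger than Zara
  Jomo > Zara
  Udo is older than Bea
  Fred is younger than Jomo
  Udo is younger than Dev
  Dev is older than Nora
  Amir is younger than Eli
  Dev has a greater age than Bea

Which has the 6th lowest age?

Fred

Piecing the relations together gives one ordering: Nora < Amir < Eli < Ines < Zara < Fred < Jomo < Bea < Udo < Dev < Maya < Ava.
The 6th smallest is Fred.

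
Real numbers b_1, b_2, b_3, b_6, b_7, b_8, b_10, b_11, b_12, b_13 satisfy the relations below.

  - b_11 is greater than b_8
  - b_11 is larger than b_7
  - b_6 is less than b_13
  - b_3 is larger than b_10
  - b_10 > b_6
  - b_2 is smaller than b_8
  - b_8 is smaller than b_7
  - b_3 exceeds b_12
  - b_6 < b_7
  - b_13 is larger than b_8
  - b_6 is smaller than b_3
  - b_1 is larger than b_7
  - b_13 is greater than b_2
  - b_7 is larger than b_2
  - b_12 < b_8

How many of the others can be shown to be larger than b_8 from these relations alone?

4

Directly above b_8: b_7, b_13, b_11.
One step further: b_1 (4 so far).
Nothing else is reachable above b_8; 4 in all.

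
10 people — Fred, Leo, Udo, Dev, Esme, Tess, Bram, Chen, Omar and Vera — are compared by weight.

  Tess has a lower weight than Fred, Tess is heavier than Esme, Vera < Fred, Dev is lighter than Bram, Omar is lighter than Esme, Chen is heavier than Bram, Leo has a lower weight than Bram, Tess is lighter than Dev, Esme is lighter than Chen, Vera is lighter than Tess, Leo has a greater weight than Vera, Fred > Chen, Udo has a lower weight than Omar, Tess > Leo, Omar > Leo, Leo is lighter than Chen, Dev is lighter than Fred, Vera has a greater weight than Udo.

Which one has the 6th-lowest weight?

Chaining the given pairs: Udo < Vera < Leo < Omar < Esme < Tess < Dev < Bram < Chen < Fred.
The 6th smallest is Tess.

Tess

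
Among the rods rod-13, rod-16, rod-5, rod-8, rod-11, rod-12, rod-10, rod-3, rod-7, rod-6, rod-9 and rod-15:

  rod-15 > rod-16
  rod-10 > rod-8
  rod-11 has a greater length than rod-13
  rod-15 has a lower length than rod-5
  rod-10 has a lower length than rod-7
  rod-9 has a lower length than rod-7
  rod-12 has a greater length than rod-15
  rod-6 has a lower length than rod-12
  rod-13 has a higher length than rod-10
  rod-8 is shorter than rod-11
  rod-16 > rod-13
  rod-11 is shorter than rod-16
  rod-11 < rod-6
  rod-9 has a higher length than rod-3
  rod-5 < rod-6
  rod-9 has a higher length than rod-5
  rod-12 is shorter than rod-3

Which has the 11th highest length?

rod-10

Chaining the given pairs: rod-8 < rod-10 < rod-13 < rod-11 < rod-16 < rod-15 < rod-5 < rod-6 < rod-12 < rod-3 < rod-9 < rod-7.
Counting 11 from the largest end gives rod-10.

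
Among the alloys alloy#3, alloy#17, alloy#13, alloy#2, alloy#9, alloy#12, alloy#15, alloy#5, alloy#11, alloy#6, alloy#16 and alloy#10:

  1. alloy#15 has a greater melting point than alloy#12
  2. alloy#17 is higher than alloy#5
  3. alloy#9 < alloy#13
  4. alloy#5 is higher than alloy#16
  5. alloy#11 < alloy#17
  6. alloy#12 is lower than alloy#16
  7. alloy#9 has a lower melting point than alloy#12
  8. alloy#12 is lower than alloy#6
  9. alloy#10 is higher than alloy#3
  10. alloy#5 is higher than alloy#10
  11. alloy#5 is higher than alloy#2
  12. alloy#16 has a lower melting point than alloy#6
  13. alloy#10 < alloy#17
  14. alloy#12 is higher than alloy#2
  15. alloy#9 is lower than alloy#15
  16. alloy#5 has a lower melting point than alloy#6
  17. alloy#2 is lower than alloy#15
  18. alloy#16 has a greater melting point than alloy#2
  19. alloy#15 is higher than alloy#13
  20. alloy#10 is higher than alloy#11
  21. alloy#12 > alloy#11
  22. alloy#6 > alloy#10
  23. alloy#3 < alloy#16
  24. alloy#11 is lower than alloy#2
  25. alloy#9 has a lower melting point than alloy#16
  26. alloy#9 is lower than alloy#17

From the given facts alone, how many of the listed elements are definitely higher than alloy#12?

From alloy#12 the given relations immediately reach alloy#16, alloy#15, alloy#6.
From those, alloy#5 — 4 in total.
From those, alloy#17 — 5 in total.
No other element is forced above alloy#12 by the given relations, so the count is 5.

5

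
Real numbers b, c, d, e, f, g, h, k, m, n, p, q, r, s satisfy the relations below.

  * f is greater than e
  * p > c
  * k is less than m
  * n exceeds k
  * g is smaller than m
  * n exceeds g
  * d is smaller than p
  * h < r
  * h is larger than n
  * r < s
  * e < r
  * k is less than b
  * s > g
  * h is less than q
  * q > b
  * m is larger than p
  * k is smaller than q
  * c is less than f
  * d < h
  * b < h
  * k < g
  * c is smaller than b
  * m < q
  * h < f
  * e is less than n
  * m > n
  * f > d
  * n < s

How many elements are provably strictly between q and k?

5

The relations place k below q. An element lies strictly between them when it is forced above k and also forced below q.
Above k: {g, b, n, h, m, f, r, s}. Below q: {c, g, b, e, d, p, n, h, m}.
Intersection: {g, b, n, h, m} — 5.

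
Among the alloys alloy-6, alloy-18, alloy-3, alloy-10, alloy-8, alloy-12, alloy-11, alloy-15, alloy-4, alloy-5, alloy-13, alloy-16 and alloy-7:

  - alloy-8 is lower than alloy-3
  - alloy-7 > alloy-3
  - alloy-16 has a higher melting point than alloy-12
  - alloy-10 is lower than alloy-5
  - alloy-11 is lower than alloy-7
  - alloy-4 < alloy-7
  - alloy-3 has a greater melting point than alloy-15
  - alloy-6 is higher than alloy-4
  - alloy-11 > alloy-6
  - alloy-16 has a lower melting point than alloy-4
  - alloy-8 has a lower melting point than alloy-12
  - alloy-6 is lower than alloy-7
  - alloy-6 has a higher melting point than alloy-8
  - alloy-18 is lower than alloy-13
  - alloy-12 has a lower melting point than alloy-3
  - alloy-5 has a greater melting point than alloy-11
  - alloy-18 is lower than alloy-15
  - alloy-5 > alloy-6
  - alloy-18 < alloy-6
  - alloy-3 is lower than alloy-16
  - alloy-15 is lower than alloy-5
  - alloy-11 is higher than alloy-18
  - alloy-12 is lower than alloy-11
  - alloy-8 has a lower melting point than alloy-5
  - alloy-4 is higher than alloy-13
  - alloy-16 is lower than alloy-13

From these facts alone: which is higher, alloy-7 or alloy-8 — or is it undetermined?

alloy-8 < alloy-12 and alloy-12 < alloy-3 give alloy-8 < alloy-3.
With alloy-3 < alloy-16: alloy-8 < alloy-12 < alloy-3 < alloy-16.
With alloy-16 < alloy-13: alloy-8 < alloy-12 < alloy-3 < alloy-16 < alloy-13.
Then alloy-13 < alloy-4 extends the chain to alloy-4.
Then alloy-4 < alloy-6 extends the chain to alloy-6.
With alloy-6 < alloy-11: alloy-8 < alloy-12 < alloy-3 < alloy-16 < alloy-13 < alloy-4 < alloy-6 < alloy-11.
Then alloy-11 < alloy-7 extends the chain to alloy-7.
So alloy-7 is higher.

alloy-7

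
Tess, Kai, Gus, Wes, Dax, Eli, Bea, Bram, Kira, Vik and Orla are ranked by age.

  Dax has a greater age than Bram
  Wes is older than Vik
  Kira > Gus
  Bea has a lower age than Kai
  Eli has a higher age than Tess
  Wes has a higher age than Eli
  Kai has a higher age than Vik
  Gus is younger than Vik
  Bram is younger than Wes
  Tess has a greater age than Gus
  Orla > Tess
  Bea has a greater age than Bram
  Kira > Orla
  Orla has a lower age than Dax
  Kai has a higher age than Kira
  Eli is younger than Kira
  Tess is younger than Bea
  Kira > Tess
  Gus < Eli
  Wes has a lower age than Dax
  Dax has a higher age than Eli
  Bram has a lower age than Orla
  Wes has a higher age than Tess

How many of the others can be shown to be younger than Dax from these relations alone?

7

From Dax the given relations immediately reach Bram, Eli, Orla, Wes.
From those, Gus, Vik, Tess — 7 in total.
Nothing else is reachable below Dax; 7 in all.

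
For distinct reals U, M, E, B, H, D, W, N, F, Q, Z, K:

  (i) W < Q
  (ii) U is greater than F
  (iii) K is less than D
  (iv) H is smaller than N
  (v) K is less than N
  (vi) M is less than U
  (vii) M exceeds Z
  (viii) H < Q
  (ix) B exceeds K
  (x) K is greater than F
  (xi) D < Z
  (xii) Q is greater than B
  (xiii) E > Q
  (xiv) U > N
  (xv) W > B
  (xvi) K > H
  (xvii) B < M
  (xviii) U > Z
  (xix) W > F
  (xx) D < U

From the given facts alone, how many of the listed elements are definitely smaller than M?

6

From M the given relations immediately reach B, Z.
From those, K, D — 4 in total.
From those, F, H — 6 in total.
No other element is forced below M by the given relations, so the count is 6.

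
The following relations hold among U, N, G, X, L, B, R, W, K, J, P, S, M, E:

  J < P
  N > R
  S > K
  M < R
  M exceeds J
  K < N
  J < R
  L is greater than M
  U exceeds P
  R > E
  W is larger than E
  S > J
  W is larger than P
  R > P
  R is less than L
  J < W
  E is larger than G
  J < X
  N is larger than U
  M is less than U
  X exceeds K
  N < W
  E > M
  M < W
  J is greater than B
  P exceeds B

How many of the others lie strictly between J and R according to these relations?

The relations place J below R. An element lies strictly between them when it is forced above J and also forced below R.
Above J: {M, P, E, U, L, N, X, W, S}. Below R: {B, M, P, G, E}.
Intersection: {M, P, E} — 3.

3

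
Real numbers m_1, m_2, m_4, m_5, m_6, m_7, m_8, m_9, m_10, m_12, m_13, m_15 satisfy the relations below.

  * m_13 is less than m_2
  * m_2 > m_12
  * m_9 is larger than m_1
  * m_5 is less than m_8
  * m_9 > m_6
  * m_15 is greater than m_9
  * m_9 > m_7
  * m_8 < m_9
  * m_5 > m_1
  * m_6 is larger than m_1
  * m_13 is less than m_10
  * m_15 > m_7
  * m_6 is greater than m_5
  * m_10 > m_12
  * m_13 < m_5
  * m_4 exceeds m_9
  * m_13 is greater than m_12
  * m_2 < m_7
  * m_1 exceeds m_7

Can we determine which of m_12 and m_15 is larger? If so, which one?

Chaining the given relations: m_12 < m_13 < m_2 < m_7 < m_1 < m_5 < m_6 < m_9 < m_15.
So m_15 is larger.

m_15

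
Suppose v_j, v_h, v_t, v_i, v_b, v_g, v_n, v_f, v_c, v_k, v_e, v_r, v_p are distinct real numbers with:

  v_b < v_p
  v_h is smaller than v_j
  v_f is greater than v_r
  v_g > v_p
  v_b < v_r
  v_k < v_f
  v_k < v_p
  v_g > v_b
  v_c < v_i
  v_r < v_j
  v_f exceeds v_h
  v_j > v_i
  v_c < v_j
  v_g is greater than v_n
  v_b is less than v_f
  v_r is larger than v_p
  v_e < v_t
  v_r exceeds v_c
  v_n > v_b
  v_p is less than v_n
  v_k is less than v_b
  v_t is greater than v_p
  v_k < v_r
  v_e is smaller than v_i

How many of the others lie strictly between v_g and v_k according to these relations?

3

Chaining upward from v_k reaches: v_b, v_p, v_r, v_n, v_j, v_t, v_f.
Chaining downward from v_g reaches: v_b, v_p, v_n.
Strictly between v_k and v_g are those in both lists: v_b, v_p, v_n — 3 elements.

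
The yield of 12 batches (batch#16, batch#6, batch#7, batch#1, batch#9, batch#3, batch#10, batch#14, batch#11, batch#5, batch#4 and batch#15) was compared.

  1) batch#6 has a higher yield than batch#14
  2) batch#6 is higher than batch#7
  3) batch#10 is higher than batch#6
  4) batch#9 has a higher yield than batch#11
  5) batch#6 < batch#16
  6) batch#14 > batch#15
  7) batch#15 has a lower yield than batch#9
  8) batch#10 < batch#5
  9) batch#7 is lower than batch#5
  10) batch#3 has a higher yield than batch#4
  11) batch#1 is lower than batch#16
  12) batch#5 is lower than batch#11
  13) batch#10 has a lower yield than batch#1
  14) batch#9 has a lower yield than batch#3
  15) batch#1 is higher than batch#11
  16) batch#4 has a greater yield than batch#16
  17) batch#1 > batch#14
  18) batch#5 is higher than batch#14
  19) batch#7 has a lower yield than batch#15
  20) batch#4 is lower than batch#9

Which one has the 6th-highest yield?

Piecing the relations together gives one ordering: batch#7 < batch#15 < batch#14 < batch#6 < batch#10 < batch#5 < batch#11 < batch#1 < batch#16 < batch#4 < batch#9 < batch#3.
The 6th largest is batch#11.

batch#11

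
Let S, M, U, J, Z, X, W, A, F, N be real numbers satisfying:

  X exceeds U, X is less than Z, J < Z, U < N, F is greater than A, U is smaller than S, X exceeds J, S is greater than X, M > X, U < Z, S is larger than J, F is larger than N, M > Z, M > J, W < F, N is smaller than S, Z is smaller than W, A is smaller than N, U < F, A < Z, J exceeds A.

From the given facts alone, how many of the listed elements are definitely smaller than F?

7

The elements the relations force below F are A, J, U, X, Z, W, N — no chain reaches any other.
That is 7.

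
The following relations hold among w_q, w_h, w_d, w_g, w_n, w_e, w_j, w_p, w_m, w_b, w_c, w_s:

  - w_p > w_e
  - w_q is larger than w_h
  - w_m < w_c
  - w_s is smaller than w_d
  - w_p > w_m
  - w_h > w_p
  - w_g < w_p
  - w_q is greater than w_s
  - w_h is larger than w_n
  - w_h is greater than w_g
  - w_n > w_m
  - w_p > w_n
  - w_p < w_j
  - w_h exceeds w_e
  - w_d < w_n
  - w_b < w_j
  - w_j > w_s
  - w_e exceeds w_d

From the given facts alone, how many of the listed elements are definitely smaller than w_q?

From w_q the given relations immediately reach w_s, w_h.
From those, w_e, w_g, w_n, w_p — 6 in total.
From those, w_d, w_m — 8 in total.
Nothing else is reachable below w_q; 8 in all.

8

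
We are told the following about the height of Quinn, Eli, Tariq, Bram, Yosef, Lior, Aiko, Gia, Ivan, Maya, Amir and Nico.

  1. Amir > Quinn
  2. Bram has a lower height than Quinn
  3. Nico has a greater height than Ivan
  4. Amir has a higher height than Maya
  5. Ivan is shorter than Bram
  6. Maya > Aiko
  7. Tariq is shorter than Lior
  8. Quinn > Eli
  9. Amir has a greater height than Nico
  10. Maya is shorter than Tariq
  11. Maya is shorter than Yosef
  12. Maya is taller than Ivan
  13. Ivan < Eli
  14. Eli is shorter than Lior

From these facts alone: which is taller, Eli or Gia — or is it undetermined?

Following every chain through Gia: nothing is chained to Gia.
Eli is not reached, and no chain runs the other way from Eli to Gia.
So the given relations leave the order of Gia and Eli undetermined.

undetermined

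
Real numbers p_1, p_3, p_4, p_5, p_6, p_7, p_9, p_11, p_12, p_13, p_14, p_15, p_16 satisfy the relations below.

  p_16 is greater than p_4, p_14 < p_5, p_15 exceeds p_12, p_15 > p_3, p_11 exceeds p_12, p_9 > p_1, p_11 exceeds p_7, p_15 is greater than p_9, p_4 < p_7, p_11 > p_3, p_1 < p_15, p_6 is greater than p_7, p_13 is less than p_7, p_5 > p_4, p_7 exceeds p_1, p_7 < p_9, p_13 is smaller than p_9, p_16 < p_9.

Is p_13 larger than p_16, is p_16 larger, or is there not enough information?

undetermined

Following every chain through p_13: above p_13 we get p_7, p_9, p_6, p_15, p_11.
p_16 is not reached, and no chain runs the other way from p_16 to p_13.
So the given relations leave the order of p_13 and p_16 undetermined.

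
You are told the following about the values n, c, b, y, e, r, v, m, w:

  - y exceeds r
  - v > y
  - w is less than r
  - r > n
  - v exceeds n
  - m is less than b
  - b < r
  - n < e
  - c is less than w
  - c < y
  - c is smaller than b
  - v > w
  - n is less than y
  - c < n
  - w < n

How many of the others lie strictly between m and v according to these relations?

Chaining upward from m reaches: b, r, y.
Chaining downward from v reaches: c, w, n, b, r, y.
Strictly between m and v are those in both lists: b, r, y — 3 elements.

3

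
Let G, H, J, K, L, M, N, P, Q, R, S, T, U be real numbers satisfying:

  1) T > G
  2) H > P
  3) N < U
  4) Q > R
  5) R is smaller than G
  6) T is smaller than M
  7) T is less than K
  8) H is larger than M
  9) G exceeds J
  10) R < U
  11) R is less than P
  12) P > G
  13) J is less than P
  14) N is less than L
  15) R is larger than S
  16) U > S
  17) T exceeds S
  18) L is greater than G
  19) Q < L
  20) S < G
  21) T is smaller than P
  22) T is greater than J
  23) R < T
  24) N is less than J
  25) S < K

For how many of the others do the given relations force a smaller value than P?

6

Directly below P: R, J, G, T.
One step further: N, S (6 so far).
Nothing else is reachable below P; 6 in all.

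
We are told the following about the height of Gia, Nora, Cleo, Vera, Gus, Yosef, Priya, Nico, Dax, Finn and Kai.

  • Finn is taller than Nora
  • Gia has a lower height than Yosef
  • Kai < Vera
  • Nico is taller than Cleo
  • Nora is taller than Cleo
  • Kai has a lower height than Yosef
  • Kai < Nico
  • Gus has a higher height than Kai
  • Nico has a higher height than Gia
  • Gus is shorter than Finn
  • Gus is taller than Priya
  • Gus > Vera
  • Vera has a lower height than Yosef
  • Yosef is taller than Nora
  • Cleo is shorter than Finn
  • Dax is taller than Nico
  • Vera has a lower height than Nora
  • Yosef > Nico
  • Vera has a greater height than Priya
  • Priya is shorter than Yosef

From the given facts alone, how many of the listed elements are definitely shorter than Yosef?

7

Directly below Yosef: Kai, Gia, Priya, Vera, Nora, Nico.
One step further: Cleo (7 so far).
Nothing else is reachable below Yosef; 7 in all.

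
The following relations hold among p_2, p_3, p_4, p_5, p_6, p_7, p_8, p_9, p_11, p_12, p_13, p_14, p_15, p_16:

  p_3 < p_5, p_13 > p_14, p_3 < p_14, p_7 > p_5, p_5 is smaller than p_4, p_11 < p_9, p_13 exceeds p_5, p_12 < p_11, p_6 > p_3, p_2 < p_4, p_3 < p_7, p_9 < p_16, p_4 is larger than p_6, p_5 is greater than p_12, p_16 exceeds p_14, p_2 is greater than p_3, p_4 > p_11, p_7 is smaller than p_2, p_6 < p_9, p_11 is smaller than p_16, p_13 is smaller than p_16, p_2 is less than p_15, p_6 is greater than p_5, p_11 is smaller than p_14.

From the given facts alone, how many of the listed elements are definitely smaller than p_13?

5

Directly below p_13: p_14, p_5.
One step further: p_12, p_3, p_11 (5 so far).
No other element is forced below p_13 by the given relations, so the count is 5.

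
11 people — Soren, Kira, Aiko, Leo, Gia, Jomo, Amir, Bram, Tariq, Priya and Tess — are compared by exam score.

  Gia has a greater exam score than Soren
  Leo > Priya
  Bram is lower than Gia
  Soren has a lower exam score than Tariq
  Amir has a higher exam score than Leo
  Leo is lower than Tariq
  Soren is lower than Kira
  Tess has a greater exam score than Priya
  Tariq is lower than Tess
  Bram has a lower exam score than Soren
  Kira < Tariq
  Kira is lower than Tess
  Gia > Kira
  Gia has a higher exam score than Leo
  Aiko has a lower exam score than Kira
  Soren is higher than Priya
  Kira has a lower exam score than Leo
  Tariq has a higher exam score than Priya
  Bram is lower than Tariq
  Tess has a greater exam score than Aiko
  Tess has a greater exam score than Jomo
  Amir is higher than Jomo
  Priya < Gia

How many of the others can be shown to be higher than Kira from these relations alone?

Directly above Kira: Leo, Tariq, Tess, Gia.
One step further: Amir (5 so far).
Nothing else is reachable above Kira; 5 in all.

5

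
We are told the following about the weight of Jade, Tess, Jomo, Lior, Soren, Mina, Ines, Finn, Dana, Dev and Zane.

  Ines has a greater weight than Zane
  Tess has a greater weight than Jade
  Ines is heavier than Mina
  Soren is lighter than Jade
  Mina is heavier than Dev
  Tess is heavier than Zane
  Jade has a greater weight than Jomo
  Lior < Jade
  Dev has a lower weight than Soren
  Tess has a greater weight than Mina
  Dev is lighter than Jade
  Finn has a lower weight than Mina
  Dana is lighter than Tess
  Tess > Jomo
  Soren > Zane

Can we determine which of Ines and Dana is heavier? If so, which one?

Following every chain through Dana: above Dana we get Tess.
Ines is not reached, and no chain runs the other way from Ines to Dana.
So the given relations leave the order of Dana and Ines undetermined.

undetermined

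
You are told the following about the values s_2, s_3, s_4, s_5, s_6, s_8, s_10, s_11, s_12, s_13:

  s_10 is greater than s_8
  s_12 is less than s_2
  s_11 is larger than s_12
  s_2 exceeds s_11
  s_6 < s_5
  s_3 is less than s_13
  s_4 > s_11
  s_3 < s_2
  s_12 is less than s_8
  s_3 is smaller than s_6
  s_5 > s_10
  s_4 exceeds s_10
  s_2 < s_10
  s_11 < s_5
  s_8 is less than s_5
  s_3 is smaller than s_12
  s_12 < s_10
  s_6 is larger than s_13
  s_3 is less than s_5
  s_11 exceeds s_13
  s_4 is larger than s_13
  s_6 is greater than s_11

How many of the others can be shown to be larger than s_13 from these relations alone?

6

The elements the relations force above s_13 are s_11, s_2, s_6, s_10, s_4, s_5 — no chain reaches any other.
That is 6.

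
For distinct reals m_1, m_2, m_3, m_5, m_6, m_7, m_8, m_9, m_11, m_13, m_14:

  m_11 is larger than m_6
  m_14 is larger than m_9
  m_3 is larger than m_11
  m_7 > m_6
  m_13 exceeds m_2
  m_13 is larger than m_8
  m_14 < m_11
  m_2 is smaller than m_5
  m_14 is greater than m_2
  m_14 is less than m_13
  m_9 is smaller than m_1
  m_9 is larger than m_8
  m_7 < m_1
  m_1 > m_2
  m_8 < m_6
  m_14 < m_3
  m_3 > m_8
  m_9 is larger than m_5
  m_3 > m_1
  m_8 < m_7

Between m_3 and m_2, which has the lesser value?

Following the relations from m_2: m_2 < m_5 < m_9 < m_14 < m_11 < m_3.
So m_2 < m_3; m_2 is the smaller of the two.

m_2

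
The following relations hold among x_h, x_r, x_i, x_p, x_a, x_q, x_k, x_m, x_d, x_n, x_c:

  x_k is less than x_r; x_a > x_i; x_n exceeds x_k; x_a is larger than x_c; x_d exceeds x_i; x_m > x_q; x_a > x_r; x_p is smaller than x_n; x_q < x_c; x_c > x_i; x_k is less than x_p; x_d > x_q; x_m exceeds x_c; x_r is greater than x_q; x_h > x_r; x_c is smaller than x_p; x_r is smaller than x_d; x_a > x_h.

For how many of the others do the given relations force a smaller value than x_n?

From x_n the given relations immediately reach x_k, x_p.
From those, x_c — 3 in total.
From those, x_q, x_i — 5 in total.
Nothing else is reachable below x_n; 5 in all.

5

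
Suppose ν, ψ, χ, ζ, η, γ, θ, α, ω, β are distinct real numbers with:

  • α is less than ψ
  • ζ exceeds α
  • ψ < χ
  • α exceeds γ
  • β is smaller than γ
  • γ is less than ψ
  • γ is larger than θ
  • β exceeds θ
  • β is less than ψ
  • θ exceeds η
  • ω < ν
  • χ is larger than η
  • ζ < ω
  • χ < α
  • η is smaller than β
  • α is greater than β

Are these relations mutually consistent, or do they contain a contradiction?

inconsistent

Chaining the given relations yields ψ < χ < α, so ψ < α. But one relation states α < ψ. These cannot both hold.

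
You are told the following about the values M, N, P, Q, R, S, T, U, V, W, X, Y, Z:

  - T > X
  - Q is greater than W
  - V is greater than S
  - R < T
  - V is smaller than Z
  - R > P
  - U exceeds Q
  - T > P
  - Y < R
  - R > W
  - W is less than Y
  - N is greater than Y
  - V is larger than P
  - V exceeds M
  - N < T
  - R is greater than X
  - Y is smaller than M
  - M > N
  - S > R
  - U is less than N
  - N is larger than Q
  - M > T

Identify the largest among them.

Chaining downward from Z: directly below it, V; then P, S, M; then Y, N, R, T; then W, X, Q, U.
That covers every other element, and nothing is given above Z, so Z is the largest.

Z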